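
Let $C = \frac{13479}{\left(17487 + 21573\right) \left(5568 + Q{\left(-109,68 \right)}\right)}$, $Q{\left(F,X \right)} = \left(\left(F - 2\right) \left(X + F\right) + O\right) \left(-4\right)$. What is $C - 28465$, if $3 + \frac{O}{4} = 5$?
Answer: $- \frac{4694941956893}{164937360} \approx -28465.0$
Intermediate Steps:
$O = 8$ ($O = -12 + 4 \cdot 5 = -12 + 20 = 8$)
$Q{\left(F,X \right)} = -32 - 4 \left(-2 + F\right) \left(F + X\right)$ ($Q{\left(F,X \right)} = \left(\left(F - 2\right) \left(X + F\right) + 8\right) \left(-4\right) = \left(\left(-2 + F\right) \left(F + X\right) + 8\right) \left(-4\right) = \left(8 + \left(-2 + F\right) \left(F + X\right)\right) \left(-4\right) = -32 - 4 \left(-2 + F\right) \left(F + X\right)$)
$C = - \frac{4493}{164937360}$ ($C = \frac{13479}{\left(17487 + 21573\right) \left(5568 - \left(360 - 29648 + 47524\right)\right)} = \frac{13479}{39060 \left(5568 - 18236\right)} = \frac{13479}{39060 \left(-12668\right)} = \frac{13479}{-494812080} = 13479 \left(- \frac{1}{494812080}\right) = - \frac{4493}{164937360} \approx -2.7241 \cdot 10^{-5}$)
$C - 28465 = - \frac{4493}{164937360} - 28465 = - \frac{4694941956893}{164937360}$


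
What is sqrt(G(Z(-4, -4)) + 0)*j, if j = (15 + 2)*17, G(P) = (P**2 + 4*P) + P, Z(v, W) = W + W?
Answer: 578*sqrt(6) ≈ 1415.8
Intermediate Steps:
Z(v, W) = 2*W
G(P) = P**2 + 5*P
j = 289 (j = 17*17 = 289)
sqrt(G(Z(-4, -4)) + 0)*j = sqrt((2*(-4))*(5 + 2*(-4)) + 0)*289 = sqrt(-8*(5 - 8) + 0)*289 = sqrt(-8*(-3) + 0)*289 = sqrt(24 + 0)*289 = sqrt(24)*289 = (2*sqrt(6))*289 = 578*sqrt(6)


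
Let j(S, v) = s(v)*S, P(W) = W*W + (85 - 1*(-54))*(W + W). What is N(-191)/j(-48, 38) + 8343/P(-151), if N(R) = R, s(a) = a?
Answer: -11554825/34978848 ≈ -0.33034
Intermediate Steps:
P(W) = W**2 + 278*W (P(W) = W**2 + (85 + 54)*(2*W) = W**2 + 139*(2*W) = W**2 + 278*W)
j(S, v) = S*v (j(S, v) = v*S = S*v)
N(-191)/j(-48, 38) + 8343/P(-151) = -191/((-48*38)) + 8343/((-151*(278 - 151))) = -191/(-1824) + 8343/((-151*127)) = -191*(-1/1824) + 8343/(-19177) = 191/1824 + 8343*(-1/19177) = 191/1824 - 8343/19177 = -11554825/34978848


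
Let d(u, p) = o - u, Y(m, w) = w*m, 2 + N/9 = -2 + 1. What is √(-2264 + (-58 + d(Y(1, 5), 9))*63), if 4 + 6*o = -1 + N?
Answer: I*√6569 ≈ 81.049*I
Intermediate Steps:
N = -27 (N = -18 + 9*(-2 + 1) = -18 + 9*(-1) = -18 - 9 = -27)
o = -16/3 (o = -⅔ + (-1 - 27)/6 = -⅔ + (⅙)*(-28) = -⅔ - 14/3 = -16/3 ≈ -5.3333)
Y(m, w) = m*w
d(u, p) = -16/3 - u
√(-2264 + (-58 + d(Y(1, 5), 9))*63) = √(-2264 + (-58 + (-16/3 - 5))*63) = √(-2264 + (-58 - 31/3)*63) = √(-2264 - 205/3*63) = √(-2264 - 4305) = √(-6569) = I*√6569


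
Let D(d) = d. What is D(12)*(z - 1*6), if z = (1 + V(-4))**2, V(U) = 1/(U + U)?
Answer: -1005/16 ≈ -62.813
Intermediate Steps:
V(U) = 1/(2*U)
z = 49/64 (z = (1 + (1/2)/(-4))**2 = (1 + (1/2)*(-1/4))**2 = (1 - 1/8)**2 = (7/8)**2 = 49/64 ≈ 0.76563)
D(12)*(z - 1*6) = 12*(49/64 - 1*6) = 12*(49/64 - 6) = 12*(-335/64) = -1005/16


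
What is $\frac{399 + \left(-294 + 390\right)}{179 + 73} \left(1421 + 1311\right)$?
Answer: $\frac{37565}{7} \approx 5366.4$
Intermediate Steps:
$\frac{399 + \left(-294 + 390\right)}{179 + 73} \left(1421 + 1311\right) = \frac{399 + 96}{252} \cdot 2732 = 495 \cdot \frac{1}{252} \cdot 2732 = \frac{55}{28} \cdot 2732 = \frac{37565}{7}$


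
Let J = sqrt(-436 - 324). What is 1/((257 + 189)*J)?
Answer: -I*sqrt(190)/169480 ≈ -8.1331e-5*I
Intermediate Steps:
J = 2*I*sqrt(190) (J = sqrt(-760) = 2*I*sqrt(190) ≈ 27.568*I)
1/((257 + 189)*J) = 1/((257 + 189)*((2*I*sqrt(190)))) = (-I*sqrt(190)/380)/446 = -I*sqrt(190)/169480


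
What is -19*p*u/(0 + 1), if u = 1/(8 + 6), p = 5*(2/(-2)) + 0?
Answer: 95/14 ≈ 6.7857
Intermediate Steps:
p = -5 (p = 5*(2*(-1/2)) + 0 = 5*(-1) + 0 = -5 + 0 = -5)
u = 1/14 ≈ 0.071429
-19*p*u/(0 + 1) = -19*(-5*1/14)/(0 + 1) = -(-95)/(14*1) = -(-95)/14 = -19*(-5/14) = 95/14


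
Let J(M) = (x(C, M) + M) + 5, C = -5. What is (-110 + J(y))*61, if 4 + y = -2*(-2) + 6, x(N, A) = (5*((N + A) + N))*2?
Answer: -8479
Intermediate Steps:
x(N, A) = 10*A + 20*N (x(N, A) = (5*((A + N) + N))*2 = (5*(A + 2*N))*2 = (5*A + 10*N)*2 = 10*A + 20*N)
y = 6 (y = -4 + (-2*(-2) + 6) = -4 + (4 + 6) = -4 + 10 = 6)
J(M) = -95 + 11*M (J(M) = ((10*M + 20*(-5)) + M) + 5 = ((10*M - 100) + M) + 5 = ((-100 + 10*M) + M) + 5 = (-100 + 11*M) + 5 = -95 + 11*M)
(-110 + J(y))*61 = (-110 + (-95 + 11*6))*61 = (-110 + (-95 + 66))*61 = (-110 - 29)*61 = -139*61 = -8479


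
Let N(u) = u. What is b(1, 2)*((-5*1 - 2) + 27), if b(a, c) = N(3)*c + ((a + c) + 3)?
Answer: 240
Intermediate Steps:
b(a, c) = 3 + a + 4*c (b(a, c) = 3*c + ((a + c) + 3) = 3*c + (3 + a + c) = 3 + a + 4*c)
b(1, 2)*((-5*1 - 2) + 27) = (3 + 1 + 4*2)*((-5*1 - 2) + 27) = (3 + 1 + 8)*((-5 - 2) + 27) = 12*(-7 + 27) = 12*20 = 240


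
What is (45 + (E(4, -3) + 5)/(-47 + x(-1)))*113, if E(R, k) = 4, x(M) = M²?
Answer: 232893/46 ≈ 5062.9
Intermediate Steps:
(45 + (E(4, -3) + 5)/(-47 + x(-1)))*113 = (45 + (4 + 5)/(-47 + (-1)²))*113 = (45 + 9/(-47 + 1))*113 = (45 + 9/(-46))*113 = (45 + 9*(-1/46))*113 = (45 - 9/46)*113 = (2061/46)*113 = 232893/46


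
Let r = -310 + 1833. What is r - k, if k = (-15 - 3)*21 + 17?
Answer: 1884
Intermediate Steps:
r = 1523
k = -361 (k = -18*21 + 17 = -378 + 17 = -361)
r - k = 1523 - 1*(-361) = 1523 + 361 = 1884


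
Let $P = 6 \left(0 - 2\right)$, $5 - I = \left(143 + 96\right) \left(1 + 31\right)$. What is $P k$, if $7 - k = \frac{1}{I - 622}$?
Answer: $- \frac{231424}{2755} \approx -84.001$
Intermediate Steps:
$I = -7643$ ($I = 5 - \left(143 + 96\right) \left(1 + 31\right) = 5 - 239 \cdot 32 = 5 - 7648 = -7643$)
$k = \frac{57856}{8265}$ ($k = 7 - \frac{1}{-7643 - 622} = 7 - \frac{1}{-8265} = 7 - - \frac{1}{8265} = 7 + \frac{1}{8265} = \frac{57856}{8265} \approx 7.0001$)
$P = -12$ ($P = 6 \left(-2\right) = -12$)
$P k = \left(-12\right) \frac{57856}{8265} = - \frac{231424}{2755}$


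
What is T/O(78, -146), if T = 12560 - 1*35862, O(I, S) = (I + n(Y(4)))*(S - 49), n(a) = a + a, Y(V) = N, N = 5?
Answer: 11651/8580 ≈ 1.3579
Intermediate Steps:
Y(V) = 5
n(a) = 2*a
O(I, S) = (-49 + S)*(10 + I) (O(I, S) = (I + 2*5)*(S - 49) = (I + 10)*(-49 + S) = (10 + I)*(-49 + S) = (-49 + S)*(10 + I))
T = -23302 (T = 12560 - 35862 = -23302)
T/O(78, -146) = -23302/(-490 - 49*78 + 10*(-146) + 78*(-146)) = -23302/(-490 - 3822 - 1460 - 11388) = -23302/(-17160) = -23302*(-1/17160) = 11651/8580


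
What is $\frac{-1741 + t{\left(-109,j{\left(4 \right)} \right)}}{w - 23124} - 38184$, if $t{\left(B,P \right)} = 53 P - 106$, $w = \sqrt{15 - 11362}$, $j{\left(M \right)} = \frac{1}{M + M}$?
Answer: $- \frac{40836230740401}{1069461446} + \frac{14723 i \sqrt{11347}}{4277845784} \approx -38184.0 + 0.00036662 i$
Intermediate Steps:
$j{\left(M \right)} = \frac{1}{2 M}$
$w = i \sqrt{11347}$ ($w = \sqrt{-11347} = i \sqrt{11347} \approx 106.52 i$)
$t{\left(B,P \right)} = -106 + 53 P$
$\frac{-1741 + t{\left(-109,j{\left(4 \right)} \right)}}{w - 23124} - 38184 = \frac{-1741 - \left(106 - 53 \frac{1}{2 \cdot 4}\right)}{i \sqrt{11347} - 23124} - 38184 = \frac{-1741 - \left(106 - 53 \cdot \frac{1}{2} \cdot \frac{1}{4}\right)}{-23124 + i \sqrt{11347}} - 38184 = \frac{-1741 + \left(-106 + 53 \cdot \frac{1}{8}\right)}{-23124 + i \sqrt{11347}} - 38184 = \frac{-1741 + \left(-106 + \frac{53}{8}\right)}{-23124 + i \sqrt{11347}} - 38184 = \frac{-1741 - \frac{795}{8}}{-23124 + i \sqrt{11347}} - 38184 = - \frac{14723}{8 \left(-23124 + i \sqrt{11347}\right)} - 38184 = -38184 - \frac{14723}{8 \left(-23124 + i \sqrt{11347}\right)}$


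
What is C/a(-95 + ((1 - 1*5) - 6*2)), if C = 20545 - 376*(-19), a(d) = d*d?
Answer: 27689/12321 ≈ 2.2473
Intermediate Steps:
a(d) = d²
C = 27689 (C = 20545 - 1*(-7144) = 20545 + 7144 = 27689)
C/a(-95 + ((1 - 1*5) - 6*2)) = 27689/((-95 + ((1 - 1*5) - 6*2))²) = 27689/((-95 + ((1 - 5) - 12))²) = 27689/((-95 + (-4 - 12))²) = 27689/((-95 - 16)²) = 27689/((-111)²) = 27689/12321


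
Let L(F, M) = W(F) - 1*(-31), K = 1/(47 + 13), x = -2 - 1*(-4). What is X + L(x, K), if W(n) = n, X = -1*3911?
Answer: -3878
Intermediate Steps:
X = -3911
x = 2 (x = -2 + 4 = 2)
K = 1/60 ≈ 0.016667
L(F, M) = 31 + F (L(F, M) = F - 1*(-31) = F + 31 = 31 + F)
X + L(x, K) = -3911 + (31 + 2) = -3911 + 33 = -3878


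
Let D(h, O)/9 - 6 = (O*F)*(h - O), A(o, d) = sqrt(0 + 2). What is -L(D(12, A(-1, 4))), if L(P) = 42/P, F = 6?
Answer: -1/369 - 4*sqrt(2)/123 ≈ -0.048701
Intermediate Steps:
A(o, d) = sqrt(2)
D(h, O) = 54 + 54*O*(h - O) (D(h, O) = 54 + 9*((O*6)*(h - O)) = 54 + 9*((6*O)*(h - O)) = 54 + 9*(6*O*(h - O)) = 54 + 54*O*(h - O))
-L(D(12, A(-1, 4))) = -42/(54 - 54*(sqrt(2))**2 + 54*sqrt(2)*12) = -42/(54 - 54*2 + 648*sqrt(2)) = -42/(54 - 108 + 648*sqrt(2)) = -42/(-54 + 648*sqrt(2))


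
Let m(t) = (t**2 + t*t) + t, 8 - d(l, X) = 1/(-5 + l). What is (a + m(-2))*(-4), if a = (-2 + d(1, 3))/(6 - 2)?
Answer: -121/4 ≈ -30.250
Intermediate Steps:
d(l, X) = 8 - 1/(-5 + l)
m(t) = t + 2*t**2 (m(t) = (t**2 + t**2) + t = 2*t**2 + t = t + 2*t**2)
a = 25/16 (a = (-2 + (-41 + 8*1)/(-5 + 1))/(6 - 2) = (-2 + (-41 + 8)/(-4))/4 = (-2 - 1/4*(-33))*(1/4) = (-2 + 33/4)*(1/4) = (25/4)*(1/4) = 25/16 ≈ 1.5625)
(a + m(-2))*(-4) = (25/16 - 2*(1 + 2*(-2)))*(-4) = (25/16 - 2*(1 - 4))*(-4) = (25/16 - 2*(-3))*(-4) = (25/16 + 6)*(-4) = (121/16)*(-4) = -121/4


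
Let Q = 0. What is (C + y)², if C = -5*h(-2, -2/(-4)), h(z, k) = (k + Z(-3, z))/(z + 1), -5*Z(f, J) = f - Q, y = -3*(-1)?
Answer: 289/4 ≈ 72.250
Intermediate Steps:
y = 3
Z(f, J) = -f/5 (Z(f, J) = -(f - 1*0)/5 = -(f + 0)/5 = -f/5)
h(z, k) = (⅗ + k)/(1 + z) (h(z, k) = (k - ⅕*(-3))/(z + 1) = (k + ⅗)/(1 + z) = (⅗ + k)/(1 + z))
C = 11/2 (C = -5*(⅗ - 2/(-4))/(1 - 2) = -5*(⅗ - 2*(-¼))/(-1) = -(-5)*(⅗ + ½) = -(-5)*11/10 = -5*(-11/10) = 11/2 ≈ 5.5000)
(C + y)² = (11/2 + 3)² = (17/2)² = 289/4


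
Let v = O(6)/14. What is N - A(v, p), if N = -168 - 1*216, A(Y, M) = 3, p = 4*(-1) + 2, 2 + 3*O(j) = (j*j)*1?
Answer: -387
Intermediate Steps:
O(j) = -⅔ + j²/3 (O(j) = -⅔ + ((j*j)*1)/3 = -⅔ + (j²*1)/3 = -⅔ + j²/3)
p = -2 (p = -4 + 2 = -2)
v = 17/21 (v = (-⅔ + (⅓)*6²)/14 = (-⅔ + (⅓)*36)*(1/14) = (-⅔ + 12)*(1/14) = (34/3)*(1/14) = 17/21 ≈ 0.80952)
N = -384 (N = -168 - 216 = -384)
N - A(v, p) = -384 - 1*3 = -384 - 3 = -387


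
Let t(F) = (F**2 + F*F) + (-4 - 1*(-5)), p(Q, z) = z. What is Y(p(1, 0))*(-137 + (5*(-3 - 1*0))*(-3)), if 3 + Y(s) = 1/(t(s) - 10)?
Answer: 2576/9 ≈ 286.22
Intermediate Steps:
t(F) = 1 + 2*F**2 (t(F) = (F**2 + F**2) + (-4 + 5) = 2*F**2 + 1 = 1 + 2*F**2)
Y(s) = -3 + 1/(-9 + 2*s**2) (Y(s) = -3 + 1/((1 + 2*s**2) - 10) = -3 + 1/(-9 + 2*s**2))
Y(p(1, 0))*(-137 + (5*(-3 - 1*0))*(-3)) = (2*(14 - 3*0**2)/(-9 + 2*0**2))*(-137 + (5*(-3 - 1*0))*(-3)) = (2*(14 - 3*0)/(-9 + 2*0))*(-137 + (5*(-3 + 0))*(-3)) = (2*(14 + 0)/(-9 + 0))*(-137 + (5*(-3))*(-3)) = (2*14/(-9))*(-137 - 15*(-3)) = (2*(-1/9)*14)*(-137 + 45) = -28/9*(-92) = 2576/9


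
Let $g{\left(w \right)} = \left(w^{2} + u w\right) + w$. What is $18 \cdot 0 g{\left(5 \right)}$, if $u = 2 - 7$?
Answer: $0$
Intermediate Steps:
$u = -5$ ($u = 2 - 7 = -5$)
$g{\left(w \right)} = w^{2} - 4 w$ ($g{\left(w \right)} = \left(w^{2} - 5 w\right) + w = w^{2} - 4 w$)
$18 \cdot 0 g{\left(5 \right)} = 18 \cdot 0 \cdot 5 \left(-4 + 5\right) = 0 \cdot 5 \cdot 1 = 0 \cdot 5 = 0$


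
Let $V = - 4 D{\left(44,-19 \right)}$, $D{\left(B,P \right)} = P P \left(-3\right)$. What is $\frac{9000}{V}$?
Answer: $\frac{750}{361} \approx 2.0776$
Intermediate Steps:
$D{\left(B,P \right)} = - 3 P^{2}$ ($D{\left(B,P \right)} = P^{2} \left(-3\right) = - 3 P^{2}$)
$V = 4332$ ($V = - 4 \left(- 3 \left(-19\right)^{2}\right) = - 4 \left(\left(-3\right) 361\right) = \left(-4\right) \left(-1083\right) = 4332$)
$\frac{9000}{V} = \frac{9000}{4332} = 9000 \cdot \frac{1}{4332} = \frac{750}{361}$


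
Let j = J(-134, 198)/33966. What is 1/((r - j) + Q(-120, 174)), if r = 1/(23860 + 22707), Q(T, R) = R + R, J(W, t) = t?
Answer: 87871929/30578920942 ≈ 0.0028736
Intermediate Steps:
Q(T, R) = 2*R
j = 11/1887 (j = 198/33966 = 198*(1/33966) = 11/1887 ≈ 0.0058294)
r = 1/46567 ≈ 2.1474e-5
1/((r - j) + Q(-120, 174)) = 1/((1/46567 - 1*11/1887) + 2*174) = 1/((1/46567 - 11/1887) + 348) = 1/(-510350/87871929 + 348) = 1/(30578920942/87871929) = 87871929/30578920942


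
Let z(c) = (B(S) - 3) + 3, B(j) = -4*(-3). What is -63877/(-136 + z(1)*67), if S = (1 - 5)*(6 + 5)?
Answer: -63877/668 ≈ -95.624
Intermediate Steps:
S = -44 (S = -4*11 = -44)
B(j) = 12
z(c) = 12 (z(c) = (12 - 3) + 3 = 9 + 3 = 12)
-63877/(-136 + z(1)*67) = -63877/(-136 + 12*67) = -63877/(-136 + 804) = -63877/668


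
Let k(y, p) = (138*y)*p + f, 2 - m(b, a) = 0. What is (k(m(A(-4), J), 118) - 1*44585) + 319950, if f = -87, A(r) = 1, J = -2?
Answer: 307846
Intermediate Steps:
m(b, a) = 2 (m(b, a) = 2 - 1*0 = 2 + 0 = 2)
k(y, p) = -87 + 138*p*y (k(y, p) = (138*y)*p - 87 = 138*p*y - 87 = -87 + 138*p*y)
(k(m(A(-4), J), 118) - 1*44585) + 319950 = ((-87 + 138*118*2) - 1*44585) + 319950 = ((-87 + 32568) - 44585) + 319950 = (32481 - 44585) + 319950 = -12104 + 319950 = 307846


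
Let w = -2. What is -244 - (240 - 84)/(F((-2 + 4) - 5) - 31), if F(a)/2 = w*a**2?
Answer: -16192/67 ≈ -241.67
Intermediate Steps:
F(a) = -4*a**2 (F(a) = 2*(-2*a**2) = -4*a**2)
-244 - (240 - 84)/(F((-2 + 4) - 5) - 31) = -244 - (240 - 84)/(-4*((-2 + 4) - 5)**2 - 31) = -244 - 156/(-4*(2 - 5)**2 - 31) = -244 - 156/(-4*(-3)**2 - 31) = -244 - 156/(-4*9 - 31) = -244 - 156/(-36 - 31) = -244 - 156/(-67) = -244 - 156*(-1)/67 = -244 - 1*(-156/67) = -244 + 156/67 = -16192/67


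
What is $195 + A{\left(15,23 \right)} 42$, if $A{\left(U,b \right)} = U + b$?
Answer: $1791$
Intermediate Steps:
$195 + A{\left(15,23 \right)} 42 = 195 + \left(15 + 23\right) 42 = 195 + 38 \cdot 42 = 195 + 1596 = 1791$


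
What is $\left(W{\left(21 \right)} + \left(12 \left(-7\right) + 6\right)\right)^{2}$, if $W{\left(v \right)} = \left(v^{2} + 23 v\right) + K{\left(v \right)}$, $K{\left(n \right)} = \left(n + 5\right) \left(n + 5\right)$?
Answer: $2316484$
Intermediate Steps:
$K{\left(n \right)} = \left(5 + n\right)^{2}$ ($K{\left(n \right)} = \left(5 + n\right) \left(5 + n\right) = \left(5 + n\right)^{2}$)
$W{\left(v \right)} = v^{2} + \left(5 + v\right)^{2} + 23 v$ ($W{\left(v \right)} = \left(v^{2} + 23 v\right) + \left(5 + v\right)^{2} = v^{2} + \left(5 + v\right)^{2} + 23 v$)
$\left(W{\left(21 \right)} + \left(12 \left(-7\right) + 6\right)\right)^{2} = \left(\left(25 + 2 \cdot 21^{2} + 33 \cdot 21\right) + \left(12 \left(-7\right) + 6\right)\right)^{2} = \left(\left(25 + 2 \cdot 441 + 693\right) + \left(-84 + 6\right)\right)^{2} = \left(\left(25 + 882 + 693\right) - 78\right)^{2} = \left(1600 - 78\right)^{2} = 1522^{2} = 2316484$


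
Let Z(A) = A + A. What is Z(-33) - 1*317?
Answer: -383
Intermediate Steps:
Z(A) = 2*A
Z(-33) - 1*317 = 2*(-33) - 1*317 = -66 - 317 = -383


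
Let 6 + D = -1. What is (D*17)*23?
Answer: -2737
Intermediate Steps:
D = -7 (D = -6 - 1 = -7)
(D*17)*23 = -7*17*23 = -119*23 = -2737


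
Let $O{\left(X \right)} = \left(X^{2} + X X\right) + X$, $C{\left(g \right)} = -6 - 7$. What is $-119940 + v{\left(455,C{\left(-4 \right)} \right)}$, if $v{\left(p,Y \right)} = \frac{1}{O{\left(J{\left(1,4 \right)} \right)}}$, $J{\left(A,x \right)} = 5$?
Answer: $- \frac{6596699}{55} \approx -1.1994 \cdot 10^{5}$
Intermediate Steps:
$C{\left(g \right)} = -13$
$O{\left(X \right)} = X + 2 X^{2}$ ($O{\left(X \right)} = \left(X^{2} + X^{2}\right) + X = 2 X^{2} + X = X + 2 X^{2}$)
$v{\left(p,Y \right)} = \frac{1}{55}$ ($v{\left(p,Y \right)} = \frac{1}{5 \left(1 + 2 \cdot 5\right)} = \frac{1}{5 \left(1 + 10\right)} = \frac{1}{5 \cdot 11} = \frac{1}{55}$)
$-119940 + v{\left(455,C{\left(-4 \right)} \right)} = -119940 + \frac{1}{55} = - \frac{6596699}{55}$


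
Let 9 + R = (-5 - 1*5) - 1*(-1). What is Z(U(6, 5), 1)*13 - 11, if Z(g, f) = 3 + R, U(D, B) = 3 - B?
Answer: -206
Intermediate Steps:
R = -18 (R = -9 + ((-5 - 1*5) - 1*(-1)) = -9 + ((-5 - 5) + 1) = -9 + (-10 + 1) = -9 - 9 = -18)
Z(g, f) = -15 (Z(g, f) = 3 - 18 = -15)
Z(U(6, 5), 1)*13 - 11 = -15*13 - 11 = -195 - 11 = -206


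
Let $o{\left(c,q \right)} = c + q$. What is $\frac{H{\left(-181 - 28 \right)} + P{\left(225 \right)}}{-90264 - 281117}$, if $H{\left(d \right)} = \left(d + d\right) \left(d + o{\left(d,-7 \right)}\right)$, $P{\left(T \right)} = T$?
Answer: $- \frac{177875}{371381} \approx -0.47896$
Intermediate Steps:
$H{\left(d \right)} = 2 d \left(-7 + 2 d\right)$ ($H{\left(d \right)} = \left(d + d\right) \left(d + \left(d - 7\right)\right) = 2 d \left(d + \left(-7 + d\right)\right) = 2 d \left(-7 + 2 d\right)$)
$\frac{H{\left(-181 - 28 \right)} + P{\left(225 \right)}}{-90264 - 281117} = \frac{2 \left(-181 - 28\right) \left(-7 + 2 \left(-181 - 28\right)\right) + 225}{-90264 - 281117} = \frac{2 \left(-181 - 28\right) \left(-7 + 2 \left(-181 - 28\right)\right) + 225}{-371381} = \left(2 \left(-209\right) \left(-7 + 2 \left(-209\right)\right) + 225\right) \left(- \frac{1}{371381}\right) = \left(2 \left(-209\right) \left(-7 - 418\right) + 225\right) \left(- \frac{1}{371381}\right) = \left(2 \left(-209\right) \left(-425\right) + 225\right) \left(- \frac{1}{371381}\right) = \left(177650 + 225\right) \left(- \frac{1}{371381}\right) = 177875 \left(- \frac{1}{371381}\right) = - \frac{177875}{371381}$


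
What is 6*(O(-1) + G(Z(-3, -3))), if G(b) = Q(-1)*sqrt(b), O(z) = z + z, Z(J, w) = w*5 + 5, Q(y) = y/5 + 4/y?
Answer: -12 - 126*I*sqrt(10)/5 ≈ -12.0 - 79.689*I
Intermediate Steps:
Q(y) = 4/y + y/5 (Q(y) = y*(1/5) + 4/y = y/5 + 4/y = 4/y + y/5)
Z(J, w) = 5 + 5*w (Z(J, w) = 5*w + 5 = 5 + 5*w)
O(z) = 2*z
G(b) = -21*sqrt(b)/5 (G(b) = (4/(-1) + (1/5)*(-1))*sqrt(b) = (4*(-1) - 1/5)*sqrt(b) = (-4 - 1/5)*sqrt(b) = -21*sqrt(b)/5)
6*(O(-1) + G(Z(-3, -3))) = 6*(2*(-1) - 21*sqrt(5 + 5*(-3))/5) = 6*(-2 - 21*sqrt(5 - 15)/5) = 6*(-2 - 21*I*sqrt(10)/5) = -12 - 126*I*sqrt(10)/5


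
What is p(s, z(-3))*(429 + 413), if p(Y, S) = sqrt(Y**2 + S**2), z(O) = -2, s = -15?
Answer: 842*sqrt(229) ≈ 12742.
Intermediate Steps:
p(Y, S) = sqrt(S**2 + Y**2)
p(s, z(-3))*(429 + 413) = sqrt((-2)**2 + (-15)**2)*(429 + 413) = sqrt(4 + 225)*842 = sqrt(229)*842 = 842*sqrt(229)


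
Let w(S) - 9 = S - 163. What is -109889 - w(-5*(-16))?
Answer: -109815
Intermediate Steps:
w(S) = -154 + S (w(S) = 9 + (S - 163) = 9 + (-163 + S) = -154 + S)
-109889 - w(-5*(-16)) = -109889 - (-154 - 5*(-16)) = -109889 - (-154 + 80) = -109889 - 1*(-74) = -109889 + 74 = -109815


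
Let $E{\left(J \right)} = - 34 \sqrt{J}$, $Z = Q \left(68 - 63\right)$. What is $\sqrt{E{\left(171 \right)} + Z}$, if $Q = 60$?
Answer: $\sqrt{300 - 102 \sqrt{19}} \approx 12.025 i$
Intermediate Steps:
$Z = 300$ ($Z = 60 \left(68 - 63\right) = 60 \cdot 5 = 300$)
$\sqrt{E{\left(171 \right)} + Z} = \sqrt{- 34 \sqrt{171} + 300} = \sqrt{- 34 \cdot 3 \sqrt{19} + 300} = \sqrt{- 102 \sqrt{19} + 300} = \sqrt{300 - 102 \sqrt{19}}$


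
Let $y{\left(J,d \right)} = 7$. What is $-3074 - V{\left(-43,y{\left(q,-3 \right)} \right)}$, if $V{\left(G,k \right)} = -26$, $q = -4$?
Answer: $-3048$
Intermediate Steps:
$-3074 - V{\left(-43,y{\left(q,-3 \right)} \right)} = -3074 - -26 = -3074 + 26 = -3048$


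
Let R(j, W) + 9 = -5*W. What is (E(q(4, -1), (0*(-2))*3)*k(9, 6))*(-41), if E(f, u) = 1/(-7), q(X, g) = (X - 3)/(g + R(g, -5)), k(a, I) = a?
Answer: 369/7 ≈ 52.714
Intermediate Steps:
R(j, W) = -9 - 5*W
q(X, g) = (-3 + X)/(16 + g) (q(X, g) = (X - 3)/(g + (-9 - 5*(-5))) = (-3 + X)/(g + (-9 + 25)) = (-3 + X)/(g + 16) = (-3 + X)/(16 + g))
E(f, u) = -⅐
(E(q(4, -1), (0*(-2))*3)*k(9, 6))*(-41) = -⅐*9*(-41) = -9/7*(-41) = 369/7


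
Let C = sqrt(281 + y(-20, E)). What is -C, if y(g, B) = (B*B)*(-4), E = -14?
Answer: -I*sqrt(503) ≈ -22.428*I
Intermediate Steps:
y(g, B) = -4*B**2 (y(g, B) = B**2*(-4) = -4*B**2)
C = I*sqrt(503) (C = sqrt(281 - 4*(-14)**2) = sqrt(281 - 4*196) = sqrt(281 - 784) = sqrt(-503) = I*sqrt(503) ≈ 22.428*I)
-C = -I*sqrt(503)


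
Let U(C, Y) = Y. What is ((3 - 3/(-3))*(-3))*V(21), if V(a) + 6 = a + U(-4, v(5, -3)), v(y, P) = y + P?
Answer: -204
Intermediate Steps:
v(y, P) = P + y
V(a) = -4 + a (V(a) = -6 + (a + (-3 + 5)) = -6 + (a + 2) = -6 + (2 + a) = -4 + a)
((3 - 3/(-3))*(-3))*V(21) = ((3 - 3/(-3))*(-3))*(-4 + 21) = ((3 - 3*(-⅓))*(-3))*17 = ((3 + 1)*(-3))*17 = (4*(-3))*17 = -12*17 = -204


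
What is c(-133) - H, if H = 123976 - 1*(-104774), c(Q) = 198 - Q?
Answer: -228419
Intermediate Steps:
H = 228750 (H = 123976 + 104774 = 228750)
c(-133) - H = (198 - 1*(-133)) - 1*228750 = (198 + 133) - 228750 = 331 - 228750 = -228419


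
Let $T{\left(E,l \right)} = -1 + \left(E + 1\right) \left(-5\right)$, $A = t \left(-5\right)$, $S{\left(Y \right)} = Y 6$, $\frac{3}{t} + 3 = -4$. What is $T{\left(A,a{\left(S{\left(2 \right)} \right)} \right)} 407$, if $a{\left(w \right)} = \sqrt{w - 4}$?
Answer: $- \frac{47619}{7} \approx -6802.7$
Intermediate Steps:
$t = - \frac{3}{7}$ ($t = \frac{3}{-3 - 4} = \frac{3}{-7} = 3 \left(- \frac{1}{7}\right) = - \frac{3}{7} \approx -0.42857$)
$S{\left(Y \right)} = 6 Y$
$a{\left(w \right)} = \sqrt{-4 + w}$
$A = \frac{15}{7}$ ($A = \left(- \frac{3}{7}\right) \left(-5\right) = \frac{15}{7} \approx 2.1429$)
$T{\left(E,l \right)} = -6 - 5 E$ ($T{\left(E,l \right)} = -1 + \left(1 + E\right) \left(-5\right) = -1 - \left(5 + 5 E\right) = -6 - 5 E$)
$T{\left(A,a{\left(S{\left(2 \right)} \right)} \right)} 407 = \left(-6 - \frac{75}{7}\right) 407 = \left(- \frac{117}{7}\right) 407 = - \frac{47619}{7}$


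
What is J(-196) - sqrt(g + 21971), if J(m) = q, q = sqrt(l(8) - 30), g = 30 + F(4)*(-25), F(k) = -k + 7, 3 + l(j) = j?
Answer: -sqrt(21926) + 5*I ≈ -148.07 + 5.0*I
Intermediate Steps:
l(j) = -3 + j
F(k) = 7 - k
g = -45 (g = 30 + (7 - 1*4)*(-25) = 30 + (7 - 4)*(-25) = 30 + 3*(-25) = 30 - 75 = -45)
q = 5*I (q = sqrt((-3 + 8) - 30) = sqrt(5 - 30) = sqrt(-25) = 5*I ≈ 5.0*I)
J(m) = 5*I
J(-196) - sqrt(g + 21971) = 5*I - sqrt(-45 + 21971) = 5*I - sqrt(21926) = -sqrt(21926) + 5*I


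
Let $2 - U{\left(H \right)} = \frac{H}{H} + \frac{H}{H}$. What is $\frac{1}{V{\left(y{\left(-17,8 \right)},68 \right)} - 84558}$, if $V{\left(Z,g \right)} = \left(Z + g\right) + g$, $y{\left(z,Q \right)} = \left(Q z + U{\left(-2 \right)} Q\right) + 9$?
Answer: $- \frac{1}{84549} \approx -1.1827 \cdot 10^{-5}$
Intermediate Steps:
$U{\left(H \right)} = 0$ ($U{\left(H \right)} = 2 - \left(\frac{H}{H} + \frac{H}{H}\right) = 2 - \left(1 + 1\right) = 2 - 2 = 0$)
$y{\left(z,Q \right)} = 9 + Q z$ ($y{\left(z,Q \right)} = \left(Q z + 0 Q\right) + 9 = \left(Q z + 0\right) + 9 = Q z + 9 = 9 + Q z$)
$V{\left(Z,g \right)} = Z + 2 g$
$\frac{1}{V{\left(y{\left(-17,8 \right)},68 \right)} - 84558} = \frac{1}{\left(\left(9 + 8 \left(-17\right)\right) + 2 \cdot 68\right) - 84558} = \frac{1}{\left(\left(9 - 136\right) + 136\right) - 84558} = \frac{1}{\left(-127 + 136\right) - 84558} = \frac{1}{9 - 84558} = \frac{1}{-84549} = - \frac{1}{84549}$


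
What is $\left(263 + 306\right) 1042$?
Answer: $592898$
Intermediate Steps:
$\left(263 + 306\right) 1042 = 569 \cdot 1042 = 592898$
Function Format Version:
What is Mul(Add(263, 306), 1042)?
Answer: 592898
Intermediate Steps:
Mul(Add(263, 306), 1042) = Mul(569, 1042) = 592898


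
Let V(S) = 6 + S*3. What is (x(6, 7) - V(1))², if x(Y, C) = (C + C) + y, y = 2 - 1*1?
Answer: 36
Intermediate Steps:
y = 1 (y = 2 - 1 = 1)
V(S) = 6 + 3*S
x(Y, C) = 1 + 2*C (x(Y, C) = (C + C) + 1 = 2*C + 1 = 1 + 2*C)
(x(6, 7) - V(1))² = ((1 + 2*7) - (6 + 3*1))² = ((1 + 14) - (6 + 3))² = (15 - 1*9)² = (15 - 9)² = 6² = 36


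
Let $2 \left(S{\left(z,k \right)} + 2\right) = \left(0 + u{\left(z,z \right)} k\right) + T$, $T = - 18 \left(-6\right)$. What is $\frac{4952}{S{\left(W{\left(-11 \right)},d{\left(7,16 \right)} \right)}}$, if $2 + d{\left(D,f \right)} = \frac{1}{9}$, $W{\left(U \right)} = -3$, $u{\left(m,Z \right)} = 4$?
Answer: $\frac{22284}{217} \approx 102.69$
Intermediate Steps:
$d{\left(D,f \right)} = - \frac{17}{9}$ ($d{\left(D,f \right)} = -2 + \frac{1}{9} = - \frac{17}{9}$)
$T = 108$ ($T = \left(-1\right) \left(-108\right) = 108$)
$S{\left(z,k \right)} = 52 + 2 k$ ($S{\left(z,k \right)} = -2 + \frac{\left(0 + 4 k\right) + 108}{2} = -2 + \frac{4 k + 108}{2} = -2 + \frac{108 + 4 k}{2} = -2 + \left(54 + 2 k\right) = 52 + 2 k$)
$\frac{4952}{S{\left(W{\left(-11 \right)},d{\left(7,16 \right)} \right)}} = \frac{4952}{52 + 2 \left(- \frac{17}{9}\right)} = \frac{4952}{52 - \frac{34}{9}} = \frac{4952}{\frac{434}{9}} = 4952 \cdot \frac{9}{434} = \frac{22284}{217}$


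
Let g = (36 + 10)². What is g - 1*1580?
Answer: 536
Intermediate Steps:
g = 2116 (g = 46² = 2116)
g - 1*1580 = 2116 - 1*1580 = 2116 - 1580 = 536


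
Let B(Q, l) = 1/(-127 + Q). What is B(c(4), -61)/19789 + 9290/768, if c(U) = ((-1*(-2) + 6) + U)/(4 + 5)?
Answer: 34653803033/2864813952 ≈ 12.096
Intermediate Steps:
c(U) = 8/9 + U/9 (c(U) = ((2 + 6) + U)/9 = (8 + U)*(⅑) = 8/9 + U/9)
B(c(4), -61)/19789 + 9290/768 = 1/((-127 + (8/9 + (⅑)*4))*19789) + 9290/768 = (1/19789)/(-127 + (8/9 + 4/9)) + 9290*(1/768) = (1/19789)/(-127 + 4/3) + 4645/384 = (1/19789)/(-377/3) + 4645/384 = -3/377*1/19789 + 4645/384 = -3/7460453 + 4645/384 = 34653803033/2864813952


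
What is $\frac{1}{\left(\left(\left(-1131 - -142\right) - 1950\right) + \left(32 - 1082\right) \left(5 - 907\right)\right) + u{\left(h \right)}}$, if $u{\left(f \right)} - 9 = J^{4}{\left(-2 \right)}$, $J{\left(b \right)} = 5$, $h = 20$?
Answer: $\frac{1}{944795} \approx 1.0584 \cdot 10^{-6}$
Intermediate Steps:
$u{\left(f \right)} = 634$ ($u{\left(f \right)} = 9 + 5^{4} = 9 + 625 = 634$)
$\frac{1}{\left(\left(\left(-1131 - -142\right) - 1950\right) + \left(32 - 1082\right) \left(5 - 907\right)\right) + u{\left(h \right)}} = \frac{1}{\left(\left(\left(-1131 - -142\right) - 1950\right) + \left(32 - 1082\right) \left(5 - 907\right)\right) + 634} = \frac{1}{\left(\left(\left(-1131 + 142\right) - 1950\right) - -947100\right) + 634} = \frac{1}{\left(\left(-989 - 1950\right) + 947100\right) + 634} = \frac{1}{\left(-2939 + 947100\right) + 634} = \frac{1}{944161 + 634} = \frac{1}{944795}$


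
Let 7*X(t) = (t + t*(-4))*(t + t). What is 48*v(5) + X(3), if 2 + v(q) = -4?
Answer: -2070/7 ≈ -295.71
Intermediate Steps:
X(t) = -6*t²/7 (X(t) = ((t + t*(-4))*(t + t))/7 = ((t - 4*t)*(2*t))/7 = ((-3*t)*(2*t))/7 = (-6*t²)/7 = -6*t²/7)
v(q) = -6 (v(q) = -2 - 4 = -6)
48*v(5) + X(3) = 48*(-6) - 6/7*3² = -288 - 6/7*9 = -288 - 54/7 = -2070/7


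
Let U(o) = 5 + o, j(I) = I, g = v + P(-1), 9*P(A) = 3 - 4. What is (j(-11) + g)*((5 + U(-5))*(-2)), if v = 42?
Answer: -2780/9 ≈ -308.89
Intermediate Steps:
P(A) = -⅑ (P(A) = (3 - 4)/9 = (⅑)*(-1) = -⅑)
g = 377/9 (g = 42 - ⅑ = 377/9 ≈ 41.889)
(j(-11) + g)*((5 + U(-5))*(-2)) = (-11 + 377/9)*((5 + (5 - 5))*(-2)) = 278*((5 + 0)*(-2))/9 = 278*(5*(-2))/9 = (278/9)*(-10) = -2780/9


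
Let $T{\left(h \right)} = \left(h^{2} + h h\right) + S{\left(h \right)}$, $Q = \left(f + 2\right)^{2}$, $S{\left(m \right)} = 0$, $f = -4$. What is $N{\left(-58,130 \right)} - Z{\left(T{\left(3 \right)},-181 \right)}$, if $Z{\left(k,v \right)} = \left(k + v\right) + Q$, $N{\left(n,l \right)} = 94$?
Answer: $253$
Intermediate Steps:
$Q = 4$ ($Q = \left(-4 + 2\right)^{2} = \left(-2\right)^{2} = 4$)
$T{\left(h \right)} = 2 h^{2}$ ($T{\left(h \right)} = \left(h^{2} + h h\right) + 0 = \left(h^{2} + h^{2}\right) + 0 = 2 h^{2} + 0 = 2 h^{2}$)
$Z{\left(k,v \right)} = 4 + k + v$ ($Z{\left(k,v \right)} = \left(k + v\right) + 4 = 4 + k + v$)
$N{\left(-58,130 \right)} - Z{\left(T{\left(3 \right)},-181 \right)} = 94 - \left(4 + 2 \cdot 3^{2} - 181\right) = 94 - \left(4 + 2 \cdot 9 - 181\right) = 94 - \left(4 + 18 - 181\right) = 94 - -159 = 94 + 159 = 253$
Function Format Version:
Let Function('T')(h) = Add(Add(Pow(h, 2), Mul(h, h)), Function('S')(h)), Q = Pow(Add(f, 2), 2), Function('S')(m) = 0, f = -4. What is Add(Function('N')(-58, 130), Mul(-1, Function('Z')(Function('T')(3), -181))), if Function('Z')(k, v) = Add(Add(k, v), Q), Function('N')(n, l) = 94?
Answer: 253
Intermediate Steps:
Q = 4 (Q = Pow(Add(-4, 2), 2) = Pow(-2, 2) = 4)
Function('T')(h) = Mul(2, Pow(h, 2)) (Function('T')(h) = Add(Add(Pow(h, 2), Mul(h, h)), 0) = Add(Add(Pow(h, 2), Pow(h, 2)), 0) = Add(Mul(2, Pow(h, 2)), 0) = Mul(2, Pow(h, 2)))
Function('Z')(k, v) = Add(4, k, v) (Function('Z')(k, v) = Add(Add(k, v), 4) = Add(4, k, v))
Add(Function('N')(-58, 130), Mul(-1, Function('Z')(Function('T')(3), -181))) = Add(94, Mul(-1, Add(4, Mul(2, Pow(3, 2)), -181))) = Add(94, Mul(-1, Add(4, Mul(2, 9), -181))) = Add(94, Mul(-1, Add(4, 18, -181))) = Add(94, Mul(-1, -159)) = Add(94, 159) = 253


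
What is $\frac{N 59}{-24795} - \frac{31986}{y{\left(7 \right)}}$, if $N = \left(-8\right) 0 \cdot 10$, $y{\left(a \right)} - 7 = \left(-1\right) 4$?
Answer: $-10662$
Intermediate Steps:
$y{\left(a \right)} = 3$ ($y{\left(a \right)} = 7 - 4 = 3$)
$N = 0$ ($N = 0 \cdot 10 = 0$)
$\frac{N 59}{-24795} - \frac{31986}{y{\left(7 \right)}} = \frac{0 \cdot 59}{-24795} - \frac{31986}{3} = 0 \left(- \frac{1}{24795}\right) - 10662 = 0 - 10662 = -10662$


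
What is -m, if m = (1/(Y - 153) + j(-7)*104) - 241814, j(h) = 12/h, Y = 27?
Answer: 30491029/126 ≈ 2.4199e+5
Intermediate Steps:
m = -30491029/126 (m = (1/(27 - 153) + (12/(-7))*104) - 241814 = (1/(-126) + (12*(-⅐))*104) - 241814 = (-1/126 - 12/7*104) - 241814 = (-1/126 - 1248/7) - 241814 = -22465/126 - 241814 = -30491029/126 ≈ -2.4199e+5)
-m = -1*(-30491029/126) = 30491029/126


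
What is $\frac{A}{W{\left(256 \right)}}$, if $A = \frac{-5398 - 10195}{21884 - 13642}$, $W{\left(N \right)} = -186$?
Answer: $\frac{503}{49452} \approx 0.010171$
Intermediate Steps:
$A = - \frac{15593}{8242} \approx -1.8919$
$\frac{A}{W{\left(256 \right)}} = - \frac{15593}{8242 \left(-186\right)} = \left(- \frac{15593}{8242}\right) \left(- \frac{1}{186}\right) = \frac{503}{49452}$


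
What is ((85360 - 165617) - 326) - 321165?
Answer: -401748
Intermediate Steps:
((85360 - 165617) - 326) - 321165 = (-80257 - 326) - 321165 = -80583 - 321165 = -401748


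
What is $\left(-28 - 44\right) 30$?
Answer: $-2160$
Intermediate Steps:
$\left(-28 - 44\right) 30 = \left(-72\right) 30 = -2160$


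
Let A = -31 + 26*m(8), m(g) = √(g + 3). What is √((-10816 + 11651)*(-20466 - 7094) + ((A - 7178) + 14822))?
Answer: √(-23004987 + 26*√11) ≈ 4796.3*I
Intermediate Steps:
m(g) = √(3 + g)
A = -31 + 26*√11 (A = -31 + 26*√(3 + 8) = -31 + 26*√11 ≈ 55.232)
√((-10816 + 11651)*(-20466 - 7094) + ((A - 7178) + 14822)) = √((-10816 + 11651)*(-20466 - 7094) + (((-31 + 26*√11) - 7178) + 14822)) = √(835*(-27560) + ((-7209 + 26*√11) + 14822)) = √(-23012600 + (7613 + 26*√11)) = √(-23004987 + 26*√11)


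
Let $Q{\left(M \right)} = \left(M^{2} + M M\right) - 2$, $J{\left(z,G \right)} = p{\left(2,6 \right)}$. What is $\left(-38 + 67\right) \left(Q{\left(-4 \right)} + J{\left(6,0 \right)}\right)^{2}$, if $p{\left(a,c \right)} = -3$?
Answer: $21141$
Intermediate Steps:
$J{\left(z,G \right)} = -3$
$Q{\left(M \right)} = -2 + 2 M^{2}$ ($Q{\left(M \right)} = \left(M^{2} + M^{2}\right) - 2 = 2 M^{2} - 2 = -2 + 2 M^{2}$)
$\left(-38 + 67\right) \left(Q{\left(-4 \right)} + J{\left(6,0 \right)}\right)^{2} = \left(-38 + 67\right) \left(\left(-2 + 2 \left(-4\right)^{2}\right) - 3\right)^{2} = 29 \left(\left(-2 + 2 \cdot 16\right) - 3\right)^{2} = 29 \left(\left(-2 + 32\right) - 3\right)^{2} = 29 \left(30 - 3\right)^{2} = 29 \cdot 27^{2} = 29 \cdot 729 = 21141$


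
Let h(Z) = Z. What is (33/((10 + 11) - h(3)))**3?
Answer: 1331/216 ≈ 6.1620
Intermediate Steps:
(33/((10 + 11) - h(3)))**3 = (33/((10 + 11) - 1*3))**3 = (33/(21 - 3))**3 = (33/18)**3 = (33*(1/18))**3 = (11/6)**3 = 1331/216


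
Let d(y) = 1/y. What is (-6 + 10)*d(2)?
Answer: 2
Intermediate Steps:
(-6 + 10)*d(2) = (-6 + 10)/2 = 4*(½) = 2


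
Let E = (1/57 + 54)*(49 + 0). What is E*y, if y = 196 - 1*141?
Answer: 8297905/57 ≈ 1.4558e+5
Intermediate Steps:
y = 55 (y = 196 - 141 = 55)
E = 150871/57 (E = (1/57 + 54)*49 = (3079/57)*49 = 150871/57 ≈ 2646.9)
E*y = (150871/57)*55 = 8297905/57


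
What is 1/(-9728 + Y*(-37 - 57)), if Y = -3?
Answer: -1/9446 ≈ -0.00010586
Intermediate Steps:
1/(-9728 + Y*(-37 - 57)) = 1/(-9728 - 3*(-37 - 57)) = 1/(-9728 - 3*(-94)) = 1/(-9728 + 282) = 1/(-9446) = -1/9446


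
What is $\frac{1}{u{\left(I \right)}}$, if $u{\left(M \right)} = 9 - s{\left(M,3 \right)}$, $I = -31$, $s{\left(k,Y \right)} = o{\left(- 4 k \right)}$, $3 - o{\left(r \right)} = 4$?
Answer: $\frac{1}{10} \approx 0.1$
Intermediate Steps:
$o{\left(r \right)} = -1$ ($o{\left(r \right)} = 3 - 4 = -1$)
$s{\left(k,Y \right)} = -1$
$u{\left(M \right)} = 10$ ($u{\left(M \right)} = 9 - -1 = 9 + 1 = 10$)
$\frac{1}{u{\left(I \right)}} = \frac{1}{10}$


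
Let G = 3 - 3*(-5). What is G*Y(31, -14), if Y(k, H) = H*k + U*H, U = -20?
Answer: -2772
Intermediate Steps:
Y(k, H) = -20*H + H*k (Y(k, H) = H*k - 20*H = -20*H + H*k)
G = 18 (G = 3 + 15 = 18)
G*Y(31, -14) = 18*(-14*(-20 + 31)) = 18*(-14*11) = 18*(-154) = -2772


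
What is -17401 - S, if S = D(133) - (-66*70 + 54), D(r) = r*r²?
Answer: -2374604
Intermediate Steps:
D(r) = r³
S = 2357203 (S = 133³ - (-66*70 + 54) = 2352637 - (-4620 + 54) = 2352637 - 1*(-4566) = 2352637 + 4566 = 2357203)
-17401 - S = -17401 - 1*2357203 = -17401 - 2357203 = -2374604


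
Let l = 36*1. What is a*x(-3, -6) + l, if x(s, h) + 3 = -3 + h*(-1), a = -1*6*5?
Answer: 36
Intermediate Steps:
a = -30 (a = -6*5 = -30)
l = 36
x(s, h) = -6 - h (x(s, h) = -3 + (-3 + h*(-1)) = -3 + (-3 - h) = -6 - h)
a*x(-3, -6) + l = -30*(-6 - 1*(-6)) + 36 = -30*(-6 + 6) + 36 = -30*0 + 36 = 0 + 36 = 36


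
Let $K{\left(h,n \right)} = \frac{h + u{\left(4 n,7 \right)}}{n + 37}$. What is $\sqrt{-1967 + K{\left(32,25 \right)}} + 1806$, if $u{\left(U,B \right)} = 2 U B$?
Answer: $1806 + \frac{i \sqrt{1868091}}{31} \approx 1806.0 + 44.09 i$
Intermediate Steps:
$u{\left(U,B \right)} = 2 B U$
$K{\left(h,n \right)} = \frac{h + 56 n}{37 + n}$ ($K{\left(h,n \right)} = \frac{h + 2 \cdot 7 \cdot 4 n}{n + 37} = \frac{h + 56 n}{37 + n}$)
$\sqrt{-1967 + K{\left(32,25 \right)}} + 1806 = \sqrt{-1967 + \frac{32 + 56 \cdot 25}{37 + 25}} + 1806 = \sqrt{-1967 + \frac{32 + 1400}{62}} + 1806 = \sqrt{-1967 + \frac{1}{62} \cdot 1432} + 1806 = \sqrt{-1967 + \frac{716}{31}} + 1806 = \sqrt{- \frac{60261}{31}} + 1806 = \frac{i \sqrt{1868091}}{31} + 1806 = 1806 + \frac{i \sqrt{1868091}}{31}$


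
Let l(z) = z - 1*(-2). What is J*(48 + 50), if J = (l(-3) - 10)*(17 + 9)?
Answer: -28028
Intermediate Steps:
l(z) = 2 + z (l(z) = z + 2 = 2 + z)
J = -286 (J = ((2 - 3) - 10)*(17 + 9) = (-1 - 10)*26 = -11*26 = -286)
J*(48 + 50) = -286*(48 + 50) = -286*98 = -28028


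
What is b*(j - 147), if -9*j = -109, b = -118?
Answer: 143252/9 ≈ 15917.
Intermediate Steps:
j = 109/9 (j = -1/9*(-109) = 109/9 ≈ 12.111)
b*(j - 147) = -118*(109/9 - 147) = -118*(-1214/9) = 143252/9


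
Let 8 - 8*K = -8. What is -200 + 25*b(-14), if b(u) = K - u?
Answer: 200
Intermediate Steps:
K = 2 (K = 1 - ⅛*(-8) = 1 + 1 = 2)
b(u) = 2 - u
-200 + 25*b(-14) = -200 + 25*(2 - 1*(-14)) = -200 + 25*(2 + 14) = -200 + 25*16 = -200 + 400 = 200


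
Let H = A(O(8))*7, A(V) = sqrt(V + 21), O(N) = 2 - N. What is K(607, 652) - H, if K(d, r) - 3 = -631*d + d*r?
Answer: 12750 - 7*sqrt(15) ≈ 12723.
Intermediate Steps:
A(V) = sqrt(21 + V)
H = 7*sqrt(15) (H = sqrt(21 + (2 - 1*8))*7 = sqrt(21 + (2 - 8))*7 = sqrt(21 - 6)*7 = sqrt(15)*7 = 7*sqrt(15) ≈ 27.111)
K(d, r) = 3 - 631*d + d*r (K(d, r) = 3 + (-631*d + d*r) = 3 - 631*d + d*r)
K(607, 652) - H = (3 - 631*607 + 607*652) - 7*sqrt(15) = (3 - 383017 + 395764) - 7*sqrt(15) = 12750 - 7*sqrt(15)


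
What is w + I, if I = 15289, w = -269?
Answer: 15020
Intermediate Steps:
w + I = -269 + 15289 = 15020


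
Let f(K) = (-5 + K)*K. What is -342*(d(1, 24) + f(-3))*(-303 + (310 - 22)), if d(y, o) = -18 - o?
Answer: -92340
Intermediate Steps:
f(K) = K*(-5 + K)
-342*(d(1, 24) + f(-3))*(-303 + (310 - 22)) = -342*((-18 - 1*24) - 3*(-5 - 3))*(-303 + (310 - 22)) = -342*((-18 - 24) - 3*(-8))*(-303 + 288) = -342*(-42 + 24)*(-15) = -(-6156)*(-15) = -342*270 = -92340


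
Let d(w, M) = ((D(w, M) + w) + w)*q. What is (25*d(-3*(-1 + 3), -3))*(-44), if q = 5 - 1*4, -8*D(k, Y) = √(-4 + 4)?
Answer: 13200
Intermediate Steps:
D(k, Y) = 0 (D(k, Y) = -√(-4 + 4)/8 = -√0/8 = -⅛*0 = 0)
q = 1 (q = 5 - 4 = 1)
d(w, M) = 2*w (d(w, M) = ((0 + w) + w)*1 = (w + w)*1 = (2*w)*1 = 2*w)
(25*d(-3*(-1 + 3), -3))*(-44) = (25*(2*(-3*(-1 + 3))))*(-44) = (25*(2*(-3*2)))*(-44) = (25*(2*(-6)))*(-44) = (25*(-12))*(-44) = -300*(-44) = 13200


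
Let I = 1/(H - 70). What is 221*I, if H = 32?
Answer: -221/38 ≈ -5.8158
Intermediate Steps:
I = -1/38 (I = 1/(32 - 70) = 1/(-38) = -1/38 ≈ -0.026316)
221*I = 221*(-1/38) = -221/38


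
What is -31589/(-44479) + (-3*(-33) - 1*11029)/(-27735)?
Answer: 272455277/246725013 ≈ 1.1043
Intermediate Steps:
-31589/(-44479) + (-3*(-33) - 1*11029)/(-27735) = -31589*(-1/44479) + (99 - 11029)*(-1/27735) = 31589/44479 - 10930*(-1/27735) = 31589/44479 + 2186/5547 = 272455277/246725013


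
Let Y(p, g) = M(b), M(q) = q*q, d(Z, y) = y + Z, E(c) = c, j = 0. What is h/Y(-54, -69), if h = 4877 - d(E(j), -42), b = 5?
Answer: 4919/25 ≈ 196.76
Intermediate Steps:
d(Z, y) = Z + y
M(q) = q²
h = 4919 (h = 4877 - (0 - 42) = 4877 - 1*(-42) = 4877 + 42 = 4919)
Y(p, g) = 25 (Y(p, g) = 5² = 25)
h/Y(-54, -69) = 4919/25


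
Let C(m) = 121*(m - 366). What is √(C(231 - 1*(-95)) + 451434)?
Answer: √446594 ≈ 668.28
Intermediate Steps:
C(m) = -44286 + 121*m (C(m) = 121*(-366 + m) = -44286 + 121*m)
√(C(231 - 1*(-95)) + 451434) = √((-44286 + 121*(231 - 1*(-95))) + 451434) = √((-44286 + 121*(231 + 95)) + 451434) = √((-44286 + 121*326) + 451434) = √((-44286 + 39446) + 451434) = √(-4840 + 451434) = √446594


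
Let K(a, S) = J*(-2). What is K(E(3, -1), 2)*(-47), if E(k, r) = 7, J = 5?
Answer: 470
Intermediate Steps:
K(a, S) = -10 (K(a, S) = 5*(-2) = -10)
K(E(3, -1), 2)*(-47) = -10*(-47) = 470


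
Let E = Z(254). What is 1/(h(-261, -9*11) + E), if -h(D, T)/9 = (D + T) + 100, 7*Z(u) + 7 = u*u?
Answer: 7/80889 ≈ 8.6538e-5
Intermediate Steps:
Z(u) = -1 + u²/7 (Z(u) = -1 + (u*u)/7 = -1 + u²/7)
h(D, T) = -900 - 9*D - 9*T (h(D, T) = -9*((D + T) + 100) = -9*(100 + D + T) = -900 - 9*D - 9*T)
E = 64509/7 (E = -1 + (⅐)*254² = -1 + (⅐)*64516 = -1 + 64516/7 = 64509/7 ≈ 9215.6)
1/(h(-261, -9*11) + E) = 1/((-900 - 9*(-261) - (-81)*11) + 64509/7) = 1/((-900 + 2349 - 9*(-99)) + 64509/7) = 1/((-900 + 2349 + 891) + 64509/7) = 1/(2340 + 64509/7) = 1/(80889/7) = 7/80889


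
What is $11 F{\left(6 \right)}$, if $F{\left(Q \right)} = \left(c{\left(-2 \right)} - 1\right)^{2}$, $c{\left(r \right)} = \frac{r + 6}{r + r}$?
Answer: $44$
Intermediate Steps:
$c{\left(r \right)} = \frac{6 + r}{2 r}$
$F{\left(Q \right)} = 4$ ($F{\left(Q \right)} = \left(\frac{6 - 2}{2 \left(-2\right)} - 1\right)^{2} = \left(\frac{1}{2} \left(- \frac{1}{2}\right) 4 - 1\right)^{2} = \left(-1 - 1\right)^{2} = \left(-2\right)^{2} = 4$)
$11 F{\left(6 \right)} = 11 \cdot 4 = 44$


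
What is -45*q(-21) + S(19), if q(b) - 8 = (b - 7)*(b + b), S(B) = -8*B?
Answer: -53432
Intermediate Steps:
q(b) = 8 + 2*b*(-7 + b) (q(b) = 8 + (b - 7)*(b + b) = 8 + (-7 + b)*(2*b) = 8 + 2*b*(-7 + b))
-45*q(-21) + S(19) = -45*(8 - 14*(-21) + 2*(-21)²) - 8*19 = -45*(8 + 294 + 2*441) - 152 = -45*(8 + 294 + 882) - 152 = -45*1184 - 152 = -53280 - 152 = -53432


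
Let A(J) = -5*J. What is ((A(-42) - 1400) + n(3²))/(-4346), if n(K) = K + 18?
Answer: 1163/4346 ≈ 0.26760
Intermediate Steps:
n(K) = 18 + K
((A(-42) - 1400) + n(3²))/(-4346) = ((-5*(-42) - 1400) + (18 + 3²))/(-4346) = ((210 - 1400) + (18 + 9))*(-1/4346) = (-1190 + 27)*(-1/4346) = -1163*(-1/4346) = 1163/4346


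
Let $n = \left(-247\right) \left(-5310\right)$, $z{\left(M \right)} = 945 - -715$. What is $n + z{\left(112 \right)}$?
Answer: $1313230$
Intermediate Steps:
$z{\left(M \right)} = 1660$ ($z{\left(M \right)} = 945 + 715 = 1660$)
$n = 1311570$
$n + z{\left(112 \right)} = 1311570 + 1660 = 1313230$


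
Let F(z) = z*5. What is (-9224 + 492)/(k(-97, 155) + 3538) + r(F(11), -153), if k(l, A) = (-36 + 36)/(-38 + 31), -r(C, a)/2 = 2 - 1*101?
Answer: 345896/1769 ≈ 195.53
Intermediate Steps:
F(z) = 5*z
r(C, a) = 198 (r(C, a) = -2*(2 - 1*101) = -2*(2 - 101) = -2*(-99) = 198)
k(l, A) = 0 (k(l, A) = 0/(-7) = 0*(-⅐) = 0)
(-9224 + 492)/(k(-97, 155) + 3538) + r(F(11), -153) = (-9224 + 492)/(0 + 3538) + 198 = -8732/3538 + 198 = -8732*1/3538 + 198 = -4366/1769 + 198 = 345896/1769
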